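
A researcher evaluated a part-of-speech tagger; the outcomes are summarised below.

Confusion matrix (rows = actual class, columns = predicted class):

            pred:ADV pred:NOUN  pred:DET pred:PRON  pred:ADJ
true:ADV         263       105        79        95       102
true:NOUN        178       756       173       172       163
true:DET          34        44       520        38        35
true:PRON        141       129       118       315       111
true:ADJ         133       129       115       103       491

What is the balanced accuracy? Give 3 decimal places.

0.520

Balanced accuracy = mean of per-class recall.
  ADV: recall = 263/644 = 0.4084
  NOUN: recall = 756/1442 = 0.5243
  DET: recall = 520/671 = 0.7750
  PRON: recall = 315/814 = 0.3870
  ADJ: recall = 491/971 = 0.5057
Mean = (0.4084 + 0.5243 + 0.7750 + 0.3870 + 0.5057) / 5 = 0.520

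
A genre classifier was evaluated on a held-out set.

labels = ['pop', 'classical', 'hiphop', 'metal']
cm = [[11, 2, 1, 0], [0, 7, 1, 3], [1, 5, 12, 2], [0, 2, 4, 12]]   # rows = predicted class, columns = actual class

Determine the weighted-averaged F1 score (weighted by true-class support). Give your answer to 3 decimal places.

0.658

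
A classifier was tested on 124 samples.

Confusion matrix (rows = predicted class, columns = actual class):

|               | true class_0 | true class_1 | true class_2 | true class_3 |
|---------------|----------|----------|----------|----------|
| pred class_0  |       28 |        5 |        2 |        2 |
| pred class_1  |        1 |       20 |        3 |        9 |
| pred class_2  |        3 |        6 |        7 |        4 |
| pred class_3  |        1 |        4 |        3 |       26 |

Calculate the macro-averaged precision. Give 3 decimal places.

0.619

Per-class precision (TP/(TP+FP)):
  class_0: TP=28, FP=5+2+2=9 → 28/37 = 0.7568
  class_1: TP=20, FP=1+3+9=13 → 20/33 = 0.6061
  class_2: TP=7, FP=3+6+4=13 → 7/20 = 0.3500
  class_3: TP=26, FP=1+4+3=8 → 26/34 = 0.7647
Macro-precision = mean = (0.7568 + 0.6061 + 0.3500 + 0.7647) / 4 = 0.619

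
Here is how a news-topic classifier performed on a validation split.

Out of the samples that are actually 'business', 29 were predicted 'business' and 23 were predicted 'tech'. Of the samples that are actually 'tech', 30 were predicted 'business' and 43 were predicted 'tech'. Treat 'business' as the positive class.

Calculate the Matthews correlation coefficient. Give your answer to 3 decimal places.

MCC = (TP·TN − FP·FN) / √((TP+FP)(TP+FN)(TN+FP)(TN+FN))
Numerator = 29·43 − 30·23 = 557
Denominator = √(59·52·73·66) = √14781624 = 3844.6878
MCC = 557 / 3844.6878 = 0.145

0.145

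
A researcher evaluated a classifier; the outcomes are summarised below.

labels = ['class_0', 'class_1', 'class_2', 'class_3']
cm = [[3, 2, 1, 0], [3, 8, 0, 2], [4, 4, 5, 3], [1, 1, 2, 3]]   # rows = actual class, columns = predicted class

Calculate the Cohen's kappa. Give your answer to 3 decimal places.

Observed agreement pₒ = trace/N = 19/42 = 0.4524
Expected agreement pₑ = Σ (rowᵢ·colᵢ)/N² = (6·11 + 13·15 + 16·8 + 7·8)/42² = 0.2523
κ = (pₒ − pₑ)/(1 − pₑ) = (0.4524 − 0.2523)/(1 − 0.2523) = 0.268

0.268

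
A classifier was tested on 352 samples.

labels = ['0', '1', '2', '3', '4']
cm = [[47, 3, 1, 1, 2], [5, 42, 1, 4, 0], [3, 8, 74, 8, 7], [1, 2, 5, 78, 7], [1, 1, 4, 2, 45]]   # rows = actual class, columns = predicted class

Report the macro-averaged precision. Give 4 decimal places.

0.8043

Per-class precision (TP/(TP+FP)):
  0: TP=47, FP=5+3+1+1=10 → 47/57 = 0.82456
  1: TP=42, FP=3+8+2+1=14 → 42/56 = 0.75000
  2: TP=74, FP=1+1+5+4=11 → 74/85 = 0.87059
  3: TP=78, FP=1+4+8+2=15 → 78/93 = 0.83871
  4: TP=45, FP=2+0+7+7=16 → 45/61 = 0.73770
Macro-precision = mean = (0.82456 + 0.75000 + 0.87059 + 0.83871 + 0.73770) / 5 = 0.8043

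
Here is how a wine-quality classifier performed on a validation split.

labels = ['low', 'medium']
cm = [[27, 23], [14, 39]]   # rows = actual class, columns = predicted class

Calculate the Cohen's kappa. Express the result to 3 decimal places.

0.277

Observed agreement pₒ = trace/N = 66/103 = 0.6408
Expected agreement pₑ = Σ (rowᵢ·colᵢ)/N² = (50·41 + 53·62)/103² = 0.5030
κ = (pₒ − pₑ)/(1 − pₑ) = (0.6408 − 0.5030)/(1 − 0.5030) = 0.277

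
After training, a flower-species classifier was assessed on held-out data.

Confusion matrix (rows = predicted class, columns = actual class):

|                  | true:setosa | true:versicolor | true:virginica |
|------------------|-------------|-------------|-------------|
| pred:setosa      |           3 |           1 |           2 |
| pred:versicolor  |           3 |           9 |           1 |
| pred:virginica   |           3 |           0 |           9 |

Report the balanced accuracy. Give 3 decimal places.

Balanced accuracy = mean of per-class recall.
  setosa: recall = 3/9 = 0.3333
  versicolor: recall = 9/10 = 0.9000
  virginica: recall = 9/12 = 0.7500
Mean = (0.3333 + 0.9000 + 0.7500) / 3 = 0.661

0.661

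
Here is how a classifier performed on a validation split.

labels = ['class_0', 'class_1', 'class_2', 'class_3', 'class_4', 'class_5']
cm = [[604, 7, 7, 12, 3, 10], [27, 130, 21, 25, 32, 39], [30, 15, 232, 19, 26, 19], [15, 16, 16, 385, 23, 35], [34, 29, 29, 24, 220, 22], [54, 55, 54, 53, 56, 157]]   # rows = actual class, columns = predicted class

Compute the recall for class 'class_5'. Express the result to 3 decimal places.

0.366

Take TP from the diagonal, FP from the rest of the 'class_5' prediction marginal, FN from the rest of the 'class_5' actual marginal.
recall = TP/(TP+FN).
class_5: TP=157, FN=54+55+54+53+56=272 → 157/429 = 0.3660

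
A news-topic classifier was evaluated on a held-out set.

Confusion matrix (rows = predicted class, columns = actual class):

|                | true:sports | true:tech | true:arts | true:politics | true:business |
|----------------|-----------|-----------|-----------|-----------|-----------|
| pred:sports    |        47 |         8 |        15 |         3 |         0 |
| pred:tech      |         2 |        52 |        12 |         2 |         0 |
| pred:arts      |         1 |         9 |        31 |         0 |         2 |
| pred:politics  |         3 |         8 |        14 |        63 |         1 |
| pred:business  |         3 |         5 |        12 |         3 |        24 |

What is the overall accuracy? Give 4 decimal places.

0.6781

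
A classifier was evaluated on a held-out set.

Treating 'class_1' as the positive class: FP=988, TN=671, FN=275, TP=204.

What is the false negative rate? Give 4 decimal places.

FNR = FN/(FN+TP) = 275/(275+204) = 0.5741

0.5741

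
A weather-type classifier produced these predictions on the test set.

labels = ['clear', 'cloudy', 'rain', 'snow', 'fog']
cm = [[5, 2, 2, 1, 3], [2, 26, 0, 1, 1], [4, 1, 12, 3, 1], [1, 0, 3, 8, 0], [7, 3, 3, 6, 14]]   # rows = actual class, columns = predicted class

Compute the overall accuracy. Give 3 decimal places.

Accuracy = trace / total = (5+26+12+8+14=65) / 109 = 65/109 = 0.596

0.596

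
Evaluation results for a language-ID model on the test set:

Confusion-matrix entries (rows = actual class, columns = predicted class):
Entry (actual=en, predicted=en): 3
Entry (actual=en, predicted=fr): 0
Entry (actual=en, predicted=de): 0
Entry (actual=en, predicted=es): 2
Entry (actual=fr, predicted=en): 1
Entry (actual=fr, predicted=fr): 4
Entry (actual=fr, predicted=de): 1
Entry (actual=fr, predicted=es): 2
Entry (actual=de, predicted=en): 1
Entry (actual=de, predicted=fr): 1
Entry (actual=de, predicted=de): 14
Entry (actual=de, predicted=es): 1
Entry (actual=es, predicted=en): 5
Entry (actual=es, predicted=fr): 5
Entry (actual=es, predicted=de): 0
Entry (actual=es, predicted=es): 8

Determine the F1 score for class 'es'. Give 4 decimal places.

0.5161

F1 score = 2·TP/(2·TP+FP+FN).
es: TP=8, FP=2+2+1=5, FN=5+5+0=10 → 16/31 = 0.51613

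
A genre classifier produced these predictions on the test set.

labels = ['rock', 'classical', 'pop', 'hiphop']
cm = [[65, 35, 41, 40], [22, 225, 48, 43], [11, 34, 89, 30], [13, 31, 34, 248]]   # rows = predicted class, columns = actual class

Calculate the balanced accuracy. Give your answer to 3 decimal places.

0.596

Balanced accuracy = mean of per-class recall.
  rock: recall = 65/111 = 0.5856
  classical: recall = 225/325 = 0.6923
  pop: recall = 89/212 = 0.4198
  hiphop: recall = 248/361 = 0.6870
Mean = (0.5856 + 0.6923 + 0.4198 + 0.6870) / 4 = 0.596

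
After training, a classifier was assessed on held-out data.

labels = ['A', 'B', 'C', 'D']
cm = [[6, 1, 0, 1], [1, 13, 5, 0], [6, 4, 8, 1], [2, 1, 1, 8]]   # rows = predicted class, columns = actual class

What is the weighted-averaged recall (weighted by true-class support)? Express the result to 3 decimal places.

Per-class recall (TP/(TP+FN)):
  A: TP=6, FN=1+6+2=9 → 6/15 = 0.4000
  B: TP=13, FN=1+4+1=6 → 13/19 = 0.6842
  C: TP=8, FN=0+5+1=6 → 8/14 = 0.5714
  D: TP=8, FN=1+0+1=2 → 8/10 = 0.8000
Weighted-recall = Σ (supportᵢ/N)·recallᵢ with N=58: (15/58)·0.4000 + (19/58)·0.6842 + (14/58)·0.5714 + (10/58)·0.8000 = 0.603

0.603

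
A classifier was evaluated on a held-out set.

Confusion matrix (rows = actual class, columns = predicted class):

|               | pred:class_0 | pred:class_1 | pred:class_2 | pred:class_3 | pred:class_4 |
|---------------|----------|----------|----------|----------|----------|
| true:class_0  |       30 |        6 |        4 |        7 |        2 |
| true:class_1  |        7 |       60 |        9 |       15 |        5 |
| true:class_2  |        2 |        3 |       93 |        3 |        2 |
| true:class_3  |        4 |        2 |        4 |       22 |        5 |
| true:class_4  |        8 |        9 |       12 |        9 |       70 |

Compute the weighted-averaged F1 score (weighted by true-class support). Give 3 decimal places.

0.703

Per-class F1 score (2·TP/(2·TP+FP+FN)):
  class_0: TP=30, FP=7+2+4+8=21, FN=6+4+7+2=19 → 60/100 = 0.6000
  class_1: TP=60, FP=6+3+2+9=20, FN=7+9+15+5=36 → 120/176 = 0.6818
  class_2: TP=93, FP=4+9+4+12=29, FN=2+3+3+2=10 → 186/225 = 0.8267
  class_3: TP=22, FP=7+15+3+9=34, FN=4+2+4+5=15 → 44/93 = 0.4731
  class_4: TP=70, FP=2+5+2+5=14, FN=8+9+12+9=38 → 140/192 = 0.7292
Weighted-F1 score = Σ (supportᵢ/N)·F1 scoreᵢ with N=393: (49/393)·0.6000 + (96/393)·0.6818 + (103/393)·0.8267 + (37/393)·0.4731 + (108/393)·0.7292 = 0.703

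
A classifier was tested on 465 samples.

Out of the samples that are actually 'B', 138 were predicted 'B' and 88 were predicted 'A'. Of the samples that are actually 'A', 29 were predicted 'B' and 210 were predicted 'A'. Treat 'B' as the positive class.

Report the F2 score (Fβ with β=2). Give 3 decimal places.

Fβ = (1+β²)·TP / ((1+β²)·TP + β²·FN + FP), with β²=4
= 5·138 / (5·138 + 4·88 + 29) = 0.644

0.644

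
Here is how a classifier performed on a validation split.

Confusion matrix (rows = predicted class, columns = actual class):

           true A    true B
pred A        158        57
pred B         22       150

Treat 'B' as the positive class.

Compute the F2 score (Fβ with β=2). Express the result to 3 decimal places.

0.750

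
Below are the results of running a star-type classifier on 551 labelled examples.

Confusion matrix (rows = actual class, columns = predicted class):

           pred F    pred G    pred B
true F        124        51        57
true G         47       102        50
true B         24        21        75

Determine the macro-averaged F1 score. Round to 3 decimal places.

Per-class F1 score (2·TP/(2·TP+FP+FN)):
  F: TP=124, FP=47+24=71, FN=51+57=108 → 248/427 = 0.5808
  G: TP=102, FP=51+21=72, FN=47+50=97 → 204/373 = 0.5469
  B: TP=75, FP=57+50=107, FN=24+21=45 → 150/302 = 0.4967
Macro-F1 score = mean = (0.5808 + 0.5469 + 0.4967) / 3 = 0.541

0.541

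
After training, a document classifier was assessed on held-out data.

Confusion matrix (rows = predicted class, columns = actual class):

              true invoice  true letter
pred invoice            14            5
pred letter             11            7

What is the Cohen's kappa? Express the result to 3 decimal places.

Observed agreement pₒ = trace/N = 21/37 = 0.5676
Expected agreement pₑ = Σ (rowᵢ·colᵢ)/N² = (25·19 + 12·18)/37² = 0.5047
κ = (pₒ − pₑ)/(1 − pₑ) = (0.5676 − 0.5047)/(1 − 0.5047) = 0.127

0.127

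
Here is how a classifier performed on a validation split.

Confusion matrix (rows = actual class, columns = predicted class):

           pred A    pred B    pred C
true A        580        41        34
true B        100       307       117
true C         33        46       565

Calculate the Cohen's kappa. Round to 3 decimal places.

0.691

Observed agreement pₒ = trace/N = 1452/1823 = 0.7965
Expected agreement pₑ = Σ (rowᵢ·colᵢ)/N² = (655·713 + 524·394 + 644·716)/1823² = 0.3414
κ = (pₒ − pₑ)/(1 − pₑ) = (0.7965 − 0.3414)/(1 − 0.3414) = 0.691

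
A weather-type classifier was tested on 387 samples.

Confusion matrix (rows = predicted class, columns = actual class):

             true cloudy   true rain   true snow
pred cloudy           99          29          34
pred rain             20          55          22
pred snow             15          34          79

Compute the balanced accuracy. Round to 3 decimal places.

Balanced accuracy = mean of per-class recall.
  cloudy: recall = 99/134 = 0.7388
  rain: recall = 55/118 = 0.4661
  snow: recall = 79/135 = 0.5852
Mean = (0.7388 + 0.4661 + 0.5852) / 3 = 0.597

0.597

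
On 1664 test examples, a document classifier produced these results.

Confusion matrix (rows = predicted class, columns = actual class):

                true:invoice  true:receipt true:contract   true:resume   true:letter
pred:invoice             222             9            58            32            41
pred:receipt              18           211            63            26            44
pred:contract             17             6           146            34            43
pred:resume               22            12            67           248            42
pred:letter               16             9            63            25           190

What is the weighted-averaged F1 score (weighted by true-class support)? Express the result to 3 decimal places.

Per-class F1 score (2·TP/(2·TP+FP+FN)):
  invoice: TP=222, FP=9+58+32+41=140, FN=18+17+22+16=73 → 444/657 = 0.6758
  receipt: TP=211, FP=18+63+26+44=151, FN=9+6+12+9=36 → 422/609 = 0.6929
  contract: TP=146, FP=17+6+34+43=100, FN=58+63+67+63=251 → 292/643 = 0.4541
  resume: TP=248, FP=22+12+67+42=143, FN=32+26+34+25=117 → 496/756 = 0.6561
  letter: TP=190, FP=16+9+63+25=113, FN=41+44+43+42=170 → 380/663 = 0.5732
Weighted-F1 score = Σ (supportᵢ/N)·F1 scoreᵢ with N=1664: (295/1664)·0.6758 + (247/1664)·0.6929 + (397/1664)·0.4541 + (365/1664)·0.6561 + (360/1664)·0.5732 = 0.599

0.599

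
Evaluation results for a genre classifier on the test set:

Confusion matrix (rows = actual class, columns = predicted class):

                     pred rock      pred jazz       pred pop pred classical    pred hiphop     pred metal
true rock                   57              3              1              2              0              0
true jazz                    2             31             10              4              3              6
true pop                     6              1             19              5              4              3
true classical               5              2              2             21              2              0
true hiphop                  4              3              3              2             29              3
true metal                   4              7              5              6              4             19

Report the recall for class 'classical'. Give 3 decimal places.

0.656

recall = TP/(TP+FN).
classical: TP=21, FN=5+2+2+2+0=11 → 21/32 = 0.6563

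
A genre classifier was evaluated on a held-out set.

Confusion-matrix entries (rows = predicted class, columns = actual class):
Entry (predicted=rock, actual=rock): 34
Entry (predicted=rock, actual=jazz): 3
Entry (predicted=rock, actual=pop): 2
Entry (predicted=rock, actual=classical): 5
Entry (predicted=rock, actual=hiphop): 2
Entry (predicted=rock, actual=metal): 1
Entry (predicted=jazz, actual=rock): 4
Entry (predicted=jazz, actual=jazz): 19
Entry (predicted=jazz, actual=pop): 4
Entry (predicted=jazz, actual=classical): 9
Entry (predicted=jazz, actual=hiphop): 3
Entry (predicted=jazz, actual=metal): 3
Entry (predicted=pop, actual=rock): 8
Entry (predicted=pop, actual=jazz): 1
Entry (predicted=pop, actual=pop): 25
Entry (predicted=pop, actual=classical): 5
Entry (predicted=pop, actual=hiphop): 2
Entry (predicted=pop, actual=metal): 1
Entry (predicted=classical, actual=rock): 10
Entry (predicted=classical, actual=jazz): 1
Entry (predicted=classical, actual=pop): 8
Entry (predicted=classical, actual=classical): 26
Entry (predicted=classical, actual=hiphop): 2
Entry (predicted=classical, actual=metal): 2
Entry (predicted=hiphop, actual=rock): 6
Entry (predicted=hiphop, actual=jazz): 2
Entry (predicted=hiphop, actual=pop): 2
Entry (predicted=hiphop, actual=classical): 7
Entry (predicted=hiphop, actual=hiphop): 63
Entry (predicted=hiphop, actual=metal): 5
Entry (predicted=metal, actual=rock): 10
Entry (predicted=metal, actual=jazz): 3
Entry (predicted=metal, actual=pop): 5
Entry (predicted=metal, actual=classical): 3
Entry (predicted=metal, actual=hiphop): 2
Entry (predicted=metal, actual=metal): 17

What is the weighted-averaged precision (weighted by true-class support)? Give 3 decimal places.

0.619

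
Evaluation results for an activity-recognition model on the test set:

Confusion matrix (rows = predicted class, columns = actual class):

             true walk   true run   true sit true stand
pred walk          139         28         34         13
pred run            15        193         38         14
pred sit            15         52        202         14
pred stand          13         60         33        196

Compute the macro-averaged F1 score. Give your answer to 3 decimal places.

0.691

Per-class F1 score (2·TP/(2·TP+FP+FN)):
  walk: TP=139, FP=28+34+13=75, FN=15+15+13=43 → 278/396 = 0.7020
  run: TP=193, FP=15+38+14=67, FN=28+52+60=140 → 386/593 = 0.6509
  sit: TP=202, FP=15+52+14=81, FN=34+38+33=105 → 404/590 = 0.6847
  stand: TP=196, FP=13+60+33=106, FN=13+14+14=41 → 392/539 = 0.7273
Macro-F1 score = mean = (0.7020 + 0.6509 + 0.6847 + 0.7273) / 4 = 0.691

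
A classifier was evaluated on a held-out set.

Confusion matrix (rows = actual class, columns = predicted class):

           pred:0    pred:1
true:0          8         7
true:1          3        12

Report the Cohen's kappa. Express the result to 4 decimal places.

0.3333

Observed agreement pₒ = trace/N = 20/30 = 0.66667
Expected agreement pₑ = Σ (rowᵢ·colᵢ)/N² = (15·11 + 15·19)/30² = 0.50000
κ = (pₒ − pₑ)/(1 − pₑ) = (0.66667 − 0.50000)/(1 − 0.50000) = 0.3333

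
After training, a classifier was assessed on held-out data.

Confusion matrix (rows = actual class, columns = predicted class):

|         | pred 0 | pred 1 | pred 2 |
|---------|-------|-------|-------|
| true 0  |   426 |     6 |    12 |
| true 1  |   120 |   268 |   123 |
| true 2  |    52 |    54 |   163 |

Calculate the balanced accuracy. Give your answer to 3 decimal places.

Balanced accuracy = mean of per-class recall.
  0: recall = 426/444 = 0.9595
  1: recall = 268/511 = 0.5245
  2: recall = 163/269 = 0.6059
Mean = (0.9595 + 0.5245 + 0.6059) / 3 = 0.697

0.697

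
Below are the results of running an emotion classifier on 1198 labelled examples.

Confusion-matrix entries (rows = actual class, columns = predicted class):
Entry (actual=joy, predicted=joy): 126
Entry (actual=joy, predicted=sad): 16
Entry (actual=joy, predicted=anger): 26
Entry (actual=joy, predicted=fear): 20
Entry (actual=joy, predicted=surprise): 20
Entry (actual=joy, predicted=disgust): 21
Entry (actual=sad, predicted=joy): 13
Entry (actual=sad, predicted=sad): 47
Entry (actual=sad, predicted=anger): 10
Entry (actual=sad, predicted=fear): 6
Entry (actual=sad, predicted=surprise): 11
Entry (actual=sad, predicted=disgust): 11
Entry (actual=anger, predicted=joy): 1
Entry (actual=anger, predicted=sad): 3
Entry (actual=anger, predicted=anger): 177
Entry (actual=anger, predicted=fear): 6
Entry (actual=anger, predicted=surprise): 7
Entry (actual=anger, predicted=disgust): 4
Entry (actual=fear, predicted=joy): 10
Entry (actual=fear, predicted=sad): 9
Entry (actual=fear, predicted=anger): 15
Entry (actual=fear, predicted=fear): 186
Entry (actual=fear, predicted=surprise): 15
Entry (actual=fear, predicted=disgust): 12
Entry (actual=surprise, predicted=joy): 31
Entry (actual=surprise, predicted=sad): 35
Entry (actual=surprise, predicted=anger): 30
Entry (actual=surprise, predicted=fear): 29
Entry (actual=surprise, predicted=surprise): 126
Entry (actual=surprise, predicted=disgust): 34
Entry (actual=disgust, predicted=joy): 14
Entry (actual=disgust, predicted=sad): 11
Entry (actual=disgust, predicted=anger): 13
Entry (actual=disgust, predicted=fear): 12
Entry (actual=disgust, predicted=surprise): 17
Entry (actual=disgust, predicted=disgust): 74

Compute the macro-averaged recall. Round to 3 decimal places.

0.607

Per-class recall (TP/(TP+FN)):
  joy: TP=126, FN=16+26+20+20+21=103 → 126/229 = 0.5502
  sad: TP=47, FN=13+10+6+11+11=51 → 47/98 = 0.4796
  anger: TP=177, FN=1+3+6+7+4=21 → 177/198 = 0.8939
  fear: TP=186, FN=10+9+15+15+12=61 → 186/247 = 0.7530
  surprise: TP=126, FN=31+35+30+29+34=159 → 126/285 = 0.4421
  disgust: TP=74, FN=14+11+13+12+17=67 → 74/141 = 0.5248
Macro-recall = mean = (0.5502 + 0.4796 + 0.8939 + 0.7530 + 0.4421 + 0.5248) / 6 = 0.607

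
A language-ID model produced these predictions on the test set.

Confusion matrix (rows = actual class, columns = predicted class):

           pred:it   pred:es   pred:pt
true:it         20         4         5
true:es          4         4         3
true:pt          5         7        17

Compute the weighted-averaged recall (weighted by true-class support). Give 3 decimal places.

Per-class recall (TP/(TP+FN)):
  it: TP=20, FN=4+5=9 → 20/29 = 0.6897
  es: TP=4, FN=4+3=7 → 4/11 = 0.3636
  pt: TP=17, FN=5+7=12 → 17/29 = 0.5862
Weighted-recall = Σ (supportᵢ/N)·recallᵢ with N=69: (29/69)·0.6897 + (11/69)·0.3636 + (29/69)·0.5862 = 0.594

0.594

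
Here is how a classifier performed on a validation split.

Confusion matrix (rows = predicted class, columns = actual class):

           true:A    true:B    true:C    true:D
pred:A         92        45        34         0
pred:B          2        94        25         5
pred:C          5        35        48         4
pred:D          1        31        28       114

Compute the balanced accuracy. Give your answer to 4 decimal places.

Balanced accuracy = mean of per-class recall.
  A: recall = 92/100 = 0.92000
  B: recall = 94/205 = 0.45854
  C: recall = 48/135 = 0.35556
  D: recall = 114/123 = 0.92683
Mean = (0.92000 + 0.45854 + 0.35556 + 0.92683) / 4 = 0.6652

0.6652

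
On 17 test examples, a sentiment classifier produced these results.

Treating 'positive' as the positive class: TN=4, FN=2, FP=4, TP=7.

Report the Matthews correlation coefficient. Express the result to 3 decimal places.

0.290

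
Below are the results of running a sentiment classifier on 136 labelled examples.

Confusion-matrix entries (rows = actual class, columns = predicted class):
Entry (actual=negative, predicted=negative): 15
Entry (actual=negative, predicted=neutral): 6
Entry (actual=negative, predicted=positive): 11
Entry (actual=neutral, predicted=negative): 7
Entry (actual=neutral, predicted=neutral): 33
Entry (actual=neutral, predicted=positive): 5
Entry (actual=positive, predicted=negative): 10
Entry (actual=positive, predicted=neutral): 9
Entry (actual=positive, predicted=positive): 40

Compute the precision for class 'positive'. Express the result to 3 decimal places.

0.714

precision = TP/(TP+FP).
positive: TP=40, FP=11+5=16 → 40/56 = 0.7143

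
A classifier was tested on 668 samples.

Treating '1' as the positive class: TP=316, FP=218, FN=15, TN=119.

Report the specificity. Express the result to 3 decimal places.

0.353

Specificity = TN/(TN+FP) = 119/(119+218) = 0.353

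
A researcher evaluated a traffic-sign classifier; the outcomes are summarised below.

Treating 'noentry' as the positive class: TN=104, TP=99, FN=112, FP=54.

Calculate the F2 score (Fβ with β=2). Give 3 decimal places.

0.496

Fβ = (1+β²)·TP / ((1+β²)·TP + β²·FN + FP), with β²=4
= 5·99 / (5·99 + 4·112 + 54) = 0.496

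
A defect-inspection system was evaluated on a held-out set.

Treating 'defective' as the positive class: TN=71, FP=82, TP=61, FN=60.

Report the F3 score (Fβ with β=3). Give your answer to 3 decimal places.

0.495

Fβ = (1+β²)·TP / ((1+β²)·TP + β²·FN + FP), with β²=9
= 10·61 / (10·61 + 9·60 + 82) = 0.495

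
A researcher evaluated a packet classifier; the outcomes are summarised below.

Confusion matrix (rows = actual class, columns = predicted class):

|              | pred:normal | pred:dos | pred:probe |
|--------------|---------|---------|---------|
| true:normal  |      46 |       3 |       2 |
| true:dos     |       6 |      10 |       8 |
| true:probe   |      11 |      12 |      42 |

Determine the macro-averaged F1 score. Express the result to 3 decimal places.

Per-class F1 score (2·TP/(2·TP+FP+FN)):
  normal: TP=46, FP=6+11=17, FN=3+2=5 → 92/114 = 0.8070
  dos: TP=10, FP=3+12=15, FN=6+8=14 → 20/49 = 0.4082
  probe: TP=42, FP=2+8=10, FN=11+12=23 → 84/117 = 0.7179
Macro-F1 score = mean = (0.8070 + 0.4082 + 0.7179) / 3 = 0.644

0.644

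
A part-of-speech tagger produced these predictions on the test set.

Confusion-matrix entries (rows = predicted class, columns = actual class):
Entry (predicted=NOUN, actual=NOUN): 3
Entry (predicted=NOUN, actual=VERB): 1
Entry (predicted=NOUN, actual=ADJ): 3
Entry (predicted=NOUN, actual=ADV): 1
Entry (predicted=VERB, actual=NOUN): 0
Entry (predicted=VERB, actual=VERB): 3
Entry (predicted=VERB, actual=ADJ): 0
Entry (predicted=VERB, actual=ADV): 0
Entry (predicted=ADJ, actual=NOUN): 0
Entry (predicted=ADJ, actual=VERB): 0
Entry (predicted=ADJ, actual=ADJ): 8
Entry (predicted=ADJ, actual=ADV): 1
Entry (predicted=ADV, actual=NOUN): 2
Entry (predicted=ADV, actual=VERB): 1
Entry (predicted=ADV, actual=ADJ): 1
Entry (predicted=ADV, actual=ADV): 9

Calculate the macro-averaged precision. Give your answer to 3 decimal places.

0.739

Per-class precision (TP/(TP+FP)):
  NOUN: TP=3, FP=1+3+1=5 → 3/8 = 0.3750
  VERB: TP=3, FP=0+0+0=0 → 3/3 = 1.0000
  ADJ: TP=8, FP=0+0+1=1 → 8/9 = 0.8889
  ADV: TP=9, FP=2+1+1=4 → 9/13 = 0.6923
Macro-precision = mean = (0.3750 + 1.0000 + 0.8889 + 0.6923) / 4 = 0.739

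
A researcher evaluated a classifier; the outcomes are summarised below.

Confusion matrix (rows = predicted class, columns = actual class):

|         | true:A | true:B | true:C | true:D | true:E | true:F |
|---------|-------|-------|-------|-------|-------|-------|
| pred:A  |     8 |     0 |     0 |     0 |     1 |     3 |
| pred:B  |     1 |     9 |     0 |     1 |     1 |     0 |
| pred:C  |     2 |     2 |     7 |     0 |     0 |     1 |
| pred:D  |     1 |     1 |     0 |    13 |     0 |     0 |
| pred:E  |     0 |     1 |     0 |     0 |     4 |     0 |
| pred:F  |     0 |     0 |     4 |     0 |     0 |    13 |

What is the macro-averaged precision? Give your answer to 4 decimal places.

Per-class precision (TP/(TP+FP)):
  A: TP=8, FP=0+0+0+1+3=4 → 8/12 = 0.66667
  B: TP=9, FP=1+0+1+1+0=3 → 9/12 = 0.75000
  C: TP=7, FP=2+2+0+0+1=5 → 7/12 = 0.58333
  D: TP=13, FP=1+1+0+0+0=2 → 13/15 = 0.86667
  E: TP=4, FP=0+1+0+0+0=1 → 4/5 = 0.80000
  F: TP=13, FP=0+0+4+0+0=4 → 13/17 = 0.76471
Macro-precision = mean = (0.66667 + 0.75000 + 0.58333 + 0.86667 + 0.80000 + 0.76471) / 6 = 0.7386

0.7386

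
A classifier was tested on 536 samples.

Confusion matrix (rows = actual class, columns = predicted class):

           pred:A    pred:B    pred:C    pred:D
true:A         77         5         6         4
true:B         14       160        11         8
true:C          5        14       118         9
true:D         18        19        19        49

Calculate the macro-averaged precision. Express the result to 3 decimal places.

0.737

Per-class precision (TP/(TP+FP)):
  A: TP=77, FP=14+5+18=37 → 77/114 = 0.6754
  B: TP=160, FP=5+14+19=38 → 160/198 = 0.8081
  C: TP=118, FP=6+11+19=36 → 118/154 = 0.7662
  D: TP=49, FP=4+8+9=21 → 49/70 = 0.7000
Macro-precision = mean = (0.6754 + 0.8081 + 0.7662 + 0.7000) / 4 = 0.737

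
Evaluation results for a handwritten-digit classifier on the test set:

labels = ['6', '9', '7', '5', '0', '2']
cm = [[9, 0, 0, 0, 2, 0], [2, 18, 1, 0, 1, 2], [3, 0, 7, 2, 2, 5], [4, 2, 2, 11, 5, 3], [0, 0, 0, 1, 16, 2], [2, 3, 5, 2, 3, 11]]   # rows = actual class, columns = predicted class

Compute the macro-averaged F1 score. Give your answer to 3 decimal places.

0.564

Per-class F1 score (2·TP/(2·TP+FP+FN)):
  6: TP=9, FP=2+3+4+0+2=11, FN=0+0+0+2+0=2 → 18/31 = 0.5806
  9: TP=18, FP=0+0+2+0+3=5, FN=2+1+0+1+2=6 → 36/47 = 0.7660
  7: TP=7, FP=0+1+2+0+5=8, FN=3+0+2+2+5=12 → 14/34 = 0.4118
  5: TP=11, FP=0+0+2+1+2=5, FN=4+2+2+5+3=16 → 22/43 = 0.5116
  0: TP=16, FP=2+1+2+5+3=13, FN=0+0+0+1+2=3 → 32/48 = 0.6667
  2: TP=11, FP=0+2+5+3+2=12, FN=2+3+5+2+3=15 → 22/49 = 0.4490
Macro-F1 score = mean = (0.5806 + 0.7660 + 0.4118 + 0.5116 + 0.6667 + 0.4490) / 6 = 0.564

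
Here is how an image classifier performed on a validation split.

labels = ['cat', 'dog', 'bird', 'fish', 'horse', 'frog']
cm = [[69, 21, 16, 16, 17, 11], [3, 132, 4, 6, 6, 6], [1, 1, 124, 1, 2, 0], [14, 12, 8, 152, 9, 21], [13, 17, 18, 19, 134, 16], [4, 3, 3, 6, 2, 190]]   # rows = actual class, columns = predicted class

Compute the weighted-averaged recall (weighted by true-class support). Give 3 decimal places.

Per-class recall (TP/(TP+FN)):
  cat: TP=69, FN=21+16+16+17+11=81 → 69/150 = 0.4600
  dog: TP=132, FN=3+4+6+6+6=25 → 132/157 = 0.8408
  bird: TP=124, FN=1+1+1+2+0=5 → 124/129 = 0.9612
  fish: TP=152, FN=14+12+8+9+21=64 → 152/216 = 0.7037
  horse: TP=134, FN=13+17+18+19+16=83 → 134/217 = 0.6175
  frog: TP=190, FN=4+3+3+6+2=18 → 190/208 = 0.9135
Weighted-recall = Σ (supportᵢ/N)·recallᵢ with N=1077: (150/1077)·0.4600 + (157/1077)·0.8408 + (129/1077)·0.9612 + (216/1077)·0.7037 + (217/1077)·0.6175 + (208/1077)·0.9135 = 0.744

0.744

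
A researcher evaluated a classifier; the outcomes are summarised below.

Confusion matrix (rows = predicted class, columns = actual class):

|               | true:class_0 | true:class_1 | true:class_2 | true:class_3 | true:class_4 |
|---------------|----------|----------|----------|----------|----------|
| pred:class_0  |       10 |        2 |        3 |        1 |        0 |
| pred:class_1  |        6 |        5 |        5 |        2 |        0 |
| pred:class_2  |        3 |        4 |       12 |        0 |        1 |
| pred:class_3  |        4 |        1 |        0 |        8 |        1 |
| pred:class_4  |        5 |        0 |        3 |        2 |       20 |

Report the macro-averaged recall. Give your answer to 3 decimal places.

0.564

Per-class recall (TP/(TP+FN)):
  class_0: TP=10, FN=6+3+4+5=18 → 10/28 = 0.3571
  class_1: TP=5, FN=2+4+1+0=7 → 5/12 = 0.4167
  class_2: TP=12, FN=3+5+0+3=11 → 12/23 = 0.5217
  class_3: TP=8, FN=1+2+0+2=5 → 8/13 = 0.6154
  class_4: TP=20, FN=0+0+1+1=2 → 20/22 = 0.9091
Macro-recall = mean = (0.3571 + 0.4167 + 0.5217 + 0.6154 + 0.9091) / 5 = 0.564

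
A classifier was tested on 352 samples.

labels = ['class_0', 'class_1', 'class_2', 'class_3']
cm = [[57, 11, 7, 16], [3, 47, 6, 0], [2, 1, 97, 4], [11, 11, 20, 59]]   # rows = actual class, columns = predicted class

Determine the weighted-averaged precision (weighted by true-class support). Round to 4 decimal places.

0.7434

Per-class precision (TP/(TP+FP)):
  class_0: TP=57, FP=3+2+11=16 → 57/73 = 0.78082
  class_1: TP=47, FP=11+1+11=23 → 47/70 = 0.67143
  class_2: TP=97, FP=7+6+20=33 → 97/130 = 0.74615
  class_3: TP=59, FP=16+0+4=20 → 59/79 = 0.74684
Weighted-precision = Σ (supportᵢ/N)·precisionᵢ with N=352: (91/352)·0.78082 + (56/352)·0.67143 + (104/352)·0.74615 + (101/352)·0.74684 = 0.7434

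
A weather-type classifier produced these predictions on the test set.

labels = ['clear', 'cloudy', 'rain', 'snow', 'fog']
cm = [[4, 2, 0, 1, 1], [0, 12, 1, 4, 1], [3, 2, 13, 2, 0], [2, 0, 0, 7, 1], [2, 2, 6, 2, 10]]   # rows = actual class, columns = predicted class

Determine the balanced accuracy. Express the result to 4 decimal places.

0.5942

Balanced accuracy = mean of per-class recall.
  clear: recall = 4/8 = 0.50000
  cloudy: recall = 12/18 = 0.66667
  rain: recall = 13/20 = 0.65000
  snow: recall = 7/10 = 0.70000
  fog: recall = 10/22 = 0.45455
Mean = (0.50000 + 0.66667 + 0.65000 + 0.70000 + 0.45455) / 5 = 0.5942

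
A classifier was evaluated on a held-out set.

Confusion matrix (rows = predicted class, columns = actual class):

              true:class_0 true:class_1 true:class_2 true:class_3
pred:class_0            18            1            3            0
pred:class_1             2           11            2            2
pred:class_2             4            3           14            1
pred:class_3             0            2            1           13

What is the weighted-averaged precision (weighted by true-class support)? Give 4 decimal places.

Per-class precision (TP/(TP+FP)):
  class_0: TP=18, FP=1+3+0=4 → 18/22 = 0.81818
  class_1: TP=11, FP=2+2+2=6 → 11/17 = 0.64706
  class_2: TP=14, FP=4+3+1=8 → 14/22 = 0.63636
  class_3: TP=13, FP=0+2+1=3 → 13/16 = 0.81250
Weighted-precision = Σ (supportᵢ/N)·precisionᵢ with N=77: (24/77)·0.81818 + (17/77)·0.64706 + (20/77)·0.63636 + (16/77)·0.81250 = 0.7320

0.7320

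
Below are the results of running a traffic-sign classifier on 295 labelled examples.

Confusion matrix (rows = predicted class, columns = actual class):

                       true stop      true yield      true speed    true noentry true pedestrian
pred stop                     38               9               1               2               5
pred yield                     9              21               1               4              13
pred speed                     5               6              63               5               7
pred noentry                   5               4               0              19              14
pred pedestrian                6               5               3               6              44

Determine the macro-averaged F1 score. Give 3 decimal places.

0.600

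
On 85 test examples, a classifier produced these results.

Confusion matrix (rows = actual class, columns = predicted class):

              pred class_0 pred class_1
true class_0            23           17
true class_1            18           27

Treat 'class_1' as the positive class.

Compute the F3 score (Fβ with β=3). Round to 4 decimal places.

0.6013

Fβ = (1+β²)·TP / ((1+β²)·TP + β²·FN + FP), with β²=9
= 10·27 / (10·27 + 9·18 + 17) = 0.6013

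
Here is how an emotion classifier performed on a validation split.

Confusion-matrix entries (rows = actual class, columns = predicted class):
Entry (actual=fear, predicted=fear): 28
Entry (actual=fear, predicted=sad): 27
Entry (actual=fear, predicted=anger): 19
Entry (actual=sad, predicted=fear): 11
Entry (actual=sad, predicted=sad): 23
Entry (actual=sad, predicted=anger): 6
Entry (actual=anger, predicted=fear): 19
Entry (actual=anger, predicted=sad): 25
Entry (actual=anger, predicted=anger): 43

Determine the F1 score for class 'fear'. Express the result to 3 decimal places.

0.424

F1 score = 2·TP/(2·TP+FP+FN).
fear: TP=28, FP=11+19=30, FN=27+19=46 → 56/132 = 0.4242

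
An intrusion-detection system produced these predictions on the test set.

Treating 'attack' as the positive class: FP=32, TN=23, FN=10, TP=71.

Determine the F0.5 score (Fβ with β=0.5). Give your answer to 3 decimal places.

0.720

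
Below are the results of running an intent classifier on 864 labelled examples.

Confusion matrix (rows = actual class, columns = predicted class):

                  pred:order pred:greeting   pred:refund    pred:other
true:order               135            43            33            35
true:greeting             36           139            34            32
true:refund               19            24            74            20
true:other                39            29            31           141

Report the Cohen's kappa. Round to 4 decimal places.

Observed agreement pₒ = trace/N = 489/864 = 0.56597
Expected agreement pₑ = Σ (rowᵢ·colᵢ)/N² = (246·229 + 241·235 + 137·172 + 240·228)/864² = 0.25620
κ = (pₒ − pₑ)/(1 − pₑ) = (0.56597 − 0.25620)/(1 − 0.25620) = 0.4165

0.4165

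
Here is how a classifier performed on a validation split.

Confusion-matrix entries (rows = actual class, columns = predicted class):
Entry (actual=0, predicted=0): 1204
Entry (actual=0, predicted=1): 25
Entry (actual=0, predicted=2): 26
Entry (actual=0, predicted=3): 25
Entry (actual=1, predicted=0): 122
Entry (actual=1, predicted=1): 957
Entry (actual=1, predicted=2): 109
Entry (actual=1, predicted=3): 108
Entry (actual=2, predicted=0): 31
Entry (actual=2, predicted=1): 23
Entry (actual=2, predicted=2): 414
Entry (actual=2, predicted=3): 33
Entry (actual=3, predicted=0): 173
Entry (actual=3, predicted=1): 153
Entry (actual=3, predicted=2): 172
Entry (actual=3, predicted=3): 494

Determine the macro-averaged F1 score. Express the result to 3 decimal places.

0.728

Per-class F1 score (2·TP/(2·TP+FP+FN)):
  0: TP=1204, FP=122+31+173=326, FN=25+26+25=76 → 2408/2810 = 0.8569
  1: TP=957, FP=25+23+153=201, FN=122+109+108=339 → 1914/2454 = 0.7800
  2: TP=414, FP=26+109+172=307, FN=31+23+33=87 → 828/1222 = 0.6776
  3: TP=494, FP=25+108+33=166, FN=173+153+172=498 → 988/1652 = 0.5981
Macro-F1 score = mean = (0.8569 + 0.7800 + 0.6776 + 0.5981) / 4 = 0.728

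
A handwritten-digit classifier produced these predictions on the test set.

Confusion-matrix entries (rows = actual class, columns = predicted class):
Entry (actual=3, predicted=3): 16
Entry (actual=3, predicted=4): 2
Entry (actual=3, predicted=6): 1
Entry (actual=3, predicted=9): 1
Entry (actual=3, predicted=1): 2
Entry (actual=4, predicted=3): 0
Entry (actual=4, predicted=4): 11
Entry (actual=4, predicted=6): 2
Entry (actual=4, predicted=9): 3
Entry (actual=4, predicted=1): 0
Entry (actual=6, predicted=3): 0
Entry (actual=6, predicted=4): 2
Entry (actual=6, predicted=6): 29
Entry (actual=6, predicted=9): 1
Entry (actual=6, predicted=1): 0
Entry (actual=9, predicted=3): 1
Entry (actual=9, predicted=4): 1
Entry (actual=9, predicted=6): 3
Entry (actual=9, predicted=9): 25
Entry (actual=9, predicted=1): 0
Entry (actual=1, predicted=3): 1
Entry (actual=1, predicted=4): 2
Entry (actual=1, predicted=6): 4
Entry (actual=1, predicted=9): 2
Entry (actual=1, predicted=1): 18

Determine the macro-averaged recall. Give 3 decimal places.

Per-class recall (TP/(TP+FN)):
  3: TP=16, FN=2+1+1+2=6 → 16/22 = 0.7273
  4: TP=11, FN=0+2+3+0=5 → 11/16 = 0.6875
  6: TP=29, FN=0+2+1+0=3 → 29/32 = 0.9063
  9: TP=25, FN=1+1+3+0=5 → 25/30 = 0.8333
  1: TP=18, FN=1+2+4+2=9 → 18/27 = 0.6667
Macro-recall = mean = (0.7273 + 0.6875 + 0.9063 + 0.8333 + 0.6667) / 5 = 0.764

0.764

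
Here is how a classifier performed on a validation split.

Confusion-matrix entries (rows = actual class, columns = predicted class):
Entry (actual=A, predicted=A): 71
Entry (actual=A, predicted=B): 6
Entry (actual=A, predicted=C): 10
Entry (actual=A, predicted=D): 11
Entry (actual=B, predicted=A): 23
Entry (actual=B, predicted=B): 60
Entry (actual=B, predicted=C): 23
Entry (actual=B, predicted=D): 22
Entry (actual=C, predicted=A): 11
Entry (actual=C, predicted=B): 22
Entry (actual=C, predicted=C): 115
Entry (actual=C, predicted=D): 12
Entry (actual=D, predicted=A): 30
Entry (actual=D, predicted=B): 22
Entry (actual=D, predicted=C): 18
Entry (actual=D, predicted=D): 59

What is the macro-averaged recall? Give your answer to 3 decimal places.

0.592

Per-class recall (TP/(TP+FN)):
  A: TP=71, FN=6+10+11=27 → 71/98 = 0.7245
  B: TP=60, FN=23+23+22=68 → 60/128 = 0.4688
  C: TP=115, FN=11+22+12=45 → 115/160 = 0.7188
  D: TP=59, FN=30+22+18=70 → 59/129 = 0.4574
Macro-recall = mean = (0.7245 + 0.4688 + 0.7188 + 0.4574) / 4 = 0.592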